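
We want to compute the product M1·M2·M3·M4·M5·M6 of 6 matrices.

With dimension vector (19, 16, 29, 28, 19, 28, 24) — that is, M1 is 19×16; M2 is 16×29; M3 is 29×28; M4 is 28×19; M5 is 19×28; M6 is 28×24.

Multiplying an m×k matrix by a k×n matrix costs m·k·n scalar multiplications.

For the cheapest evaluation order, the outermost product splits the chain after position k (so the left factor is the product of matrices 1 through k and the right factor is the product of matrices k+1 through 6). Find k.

Adjacent pairs: M1M2 = 19·16·29 = 8816; M2M3 = 16·29·28 = 12992; M3M4 = 29·28·19 = 15428; M4M5 = 28·19·28 = 14896; M5M6 = 19·28·24 = 12768.
Length 3: M1..M3: k=1: 0+12992+19·16·28=21504; k=2: 8816+0+19·29·28=24244 → min 21504 | M2..M4: k=2: 0+15428+16·29·19=24244; k=3: 12992+0+16·28·19=21504 → min 21504 | M3..M5: k=3: 0+14896+29·28·28=37632; k=4: 15428+0+29·19·28=30856 → min 30856 | M4..M6: k=4: 0+12768+28·19·24=25536; k=5: 14896+0+28·28·24=33712 → min 25536.
Length 4: M1..M4: k=1: 0+21504+19·16·19=27280; k=2: 8816+15428+19·29·19=34713; k=3: 21504+0+19·28·19=31612 → min 27280 | M2..M5: k=2: 0+30856+16·29·28=43848; k=3: 12992+14896+16·28·28=40432; k=4: 21504+0+16·19·28=30016 → min 30016 | M3..M6: k=3: 0+25536+29·28·24=45024; k=4: 15428+12768+29·19·24=41420; k=5: 30856+0+29·28·24=50344 → min 41420.
Length 5: M1..M5: k=1: 0+30016+19·16·28=38528; k=2: 8816+30856+19·29·28=55100; k=3: 21504+14896+19·28·28=51296; k=4: 27280+0+19·19·28=37388 → min 37388 | M2..M6: k=2: 0+41420+16·29·24=52556; k=3: 12992+25536+16·28·24=49280; k=4: 21504+12768+16·19·24=41568; k=5: 30016+0+16·28·24=40768 → min 40768.
Top-level splits: k=1: (M1..M1)·(M2..M6) → 0+40768+19·16·24 = 48064; k=2: (M1..M2)·(M3..M6) → 8816+41420+19·29·24 = 63460; k=3: (M1..M3)·(M4..M6) → 21504+25536+19·28·24 = 59808; k=4: (M1..M4)·(M5..M6) → 27280+12768+19·19·24 = 48712; k=5: (M1..M5)·(M6..M6) → 37388+0+19·28·24 = 50156.
Best split is after M1, i.e. k = 1.

1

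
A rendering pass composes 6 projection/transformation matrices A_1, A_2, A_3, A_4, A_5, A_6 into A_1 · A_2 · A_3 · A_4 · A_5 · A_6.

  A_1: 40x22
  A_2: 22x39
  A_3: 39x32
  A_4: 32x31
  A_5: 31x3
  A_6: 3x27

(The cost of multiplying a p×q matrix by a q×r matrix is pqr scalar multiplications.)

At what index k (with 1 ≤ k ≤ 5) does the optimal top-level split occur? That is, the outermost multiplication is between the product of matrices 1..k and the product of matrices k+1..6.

Adjacent pairs: A_1A_2 = 40·22·39 = 34320; A_2A_3 = 22·39·32 = 27456; A_3A_4 = 39·32·31 = 38688; A_4A_5 = 32·31·3 = 2976; A_5A_6 = 31·3·27 = 2511.
Length 3: A_1..A_3: k=1: 0+27456+40·22·32=55616; k=2: 34320+0+40·39·32=84240 → min 55616 | A_2..A_4: k=2: 0+38688+22·39·31=65286; k=3: 27456+0+22·32·31=49280 → min 49280 | A_3..A_5: k=3: 0+2976+39·32·3=6720; k=4: 38688+0+39·31·3=42315 → min 6720 | A_4..A_6: k=4: 0+2511+32·31·27=29295; k=5: 2976+0+32·3·27=5568 → min 5568.
Length 4: A_1..A_4: k=1: 0+49280+40·22·31=76560; k=2: 34320+38688+40·39·31=121368; k=3: 55616+0+40·32·31=95296 → min 76560 | A_2..A_5: k=2: 0+6720+22·39·3=9294; k=3: 27456+2976+22·32·3=32544; k=4: 49280+0+22·31·3=51326 → min 9294 | A_3..A_6: k=3: 0+5568+39·32·27=39264; k=4: 38688+2511+39·31·27=73842; k=5: 6720+0+39·3·27=9879 → min 9879.
Length 5: A_1..A_5: k=1: 0+9294+40·22·3=11934; k=2: 34320+6720+40·39·3=45720; k=3: 55616+2976+40·32·3=62432; k=4: 76560+0+40·31·3=80280 → min 11934 | A_2..A_6: k=2: 0+9879+22·39·27=33045; k=3: 27456+5568+22·32·27=52032; k=4: 49280+2511+22·31·27=70205; k=5: 9294+0+22·3·27=11076 → min 11076.
Top-level splits: k=1: (A_1..A_1)·(A_2..A_6) → 0+11076+40·22·27 = 34836; k=2: (A_1..A_2)·(A_3..A_6) → 34320+9879+40·39·27 = 86319; k=3: (A_1..A_3)·(A_4..A_6) → 55616+5568+40·32·27 = 95744; k=4: (A_1..A_4)·(A_5..A_6) → 76560+2511+40·31·27 = 112551; k=5: (A_1..A_5)·(A_6..A_6) → 11934+0+40·3·27 = 15174.
Best split is after A_5, i.e. k = 5.

5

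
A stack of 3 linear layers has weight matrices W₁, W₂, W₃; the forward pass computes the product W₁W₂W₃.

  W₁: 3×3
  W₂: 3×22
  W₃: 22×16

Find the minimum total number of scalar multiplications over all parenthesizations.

Order (W₁(W₂W₃)): (W₂W₃): 3×22 by 22×16 → 3×16, cost 3·22·16 = 1056; (W₁(W₂W₃)): 3×3 by 3×16 → 3×16, cost 3·3·16 = 144; cumulative 1200. Total 1200.
Order ((W₁W₂)W₃): (W₁W₂): 3×3 by 3×22 → 3×22, cost 3·3·22 = 198; ((W₁W₂)W₃): 3×22 by 22×16 → 3×16, cost 3·22·16 = 1056; cumulative 1254. Total 1254.
Minimum: 1200.

1200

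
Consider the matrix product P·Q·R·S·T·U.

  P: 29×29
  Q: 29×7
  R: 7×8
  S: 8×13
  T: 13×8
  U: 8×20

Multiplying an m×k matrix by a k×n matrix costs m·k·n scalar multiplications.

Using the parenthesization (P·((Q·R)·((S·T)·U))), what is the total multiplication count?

25196

(Q·R): 29×7 by 7×8 → 29×8, cost 29·7·8 = 1624
(S·T): 8×13 by 13×8 → 8×8, cost 8·13·8 = 832
((S·T)·U): 8×8 by 8×20 → 8×20, cost 8·8·20 = 1280; cumulative 2112
((Q·R)·((S·T)·U)): 29×8 by 8×20 → 29×20, cost 29·8·20 = 4640; cumulative 8376
(P·((Q·R)·((S·T)·U))): 29×29 by 29×20 → 29×20, cost 29·29·20 = 16820; cumulative 25196
Total: 25196 scalar multiplications.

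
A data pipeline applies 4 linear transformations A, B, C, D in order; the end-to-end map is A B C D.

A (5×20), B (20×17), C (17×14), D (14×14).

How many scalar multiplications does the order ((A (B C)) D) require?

(B C): 20×17 by 17×14 → 20×14, cost 20·17·14 = 4760
(A (B C)): 5×20 by 20×14 → 5×14, cost 5·20·14 = 1400; cumulative 6160
((A (B C)) D): 5×14 by 14×14 → 5×14, cost 5·14·14 = 980; cumulative 7140
Total: 7140 scalar multiplications.

7140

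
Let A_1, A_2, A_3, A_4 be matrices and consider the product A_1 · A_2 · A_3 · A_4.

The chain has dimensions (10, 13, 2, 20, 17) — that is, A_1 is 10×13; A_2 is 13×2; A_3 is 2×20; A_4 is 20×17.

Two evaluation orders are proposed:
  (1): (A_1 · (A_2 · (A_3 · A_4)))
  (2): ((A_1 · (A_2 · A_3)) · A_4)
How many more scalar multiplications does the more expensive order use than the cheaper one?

3188

Order (1) = (A_1 · (A_2 · (A_3 · A_4))): (A_3 · A_4): 2×20 by 20×17 → 2×17, cost 2·20·17 = 680; (A_2 · (A_3 · A_4)): 13×2 by 2×17 → 13×17, cost 13·2·17 = 442; cumulative 1122; (A_1 · (A_2 · (A_3 · A_4))): 10×13 by 13×17 → 10×17, cost 10·13·17 = 2210; cumulative 3332. Total 3332.
Order (2) = ((A_1 · (A_2 · A_3)) · A_4): (A_2 · A_3): 13×2 by 2×20 → 13×20, cost 13·2·20 = 520; (A_1 · (A_2 · A_3)): 10×13 by 13×20 → 10×20, cost 10·13·20 = 2600; cumulative 3120; ((A_1 · (A_2 · A_3)) · A_4): 10×20 by 20×17 → 10×17, cost 10·20·17 = 3400; cumulative 6520. Total 6520.
Difference: |3332 − 6520| = 3188.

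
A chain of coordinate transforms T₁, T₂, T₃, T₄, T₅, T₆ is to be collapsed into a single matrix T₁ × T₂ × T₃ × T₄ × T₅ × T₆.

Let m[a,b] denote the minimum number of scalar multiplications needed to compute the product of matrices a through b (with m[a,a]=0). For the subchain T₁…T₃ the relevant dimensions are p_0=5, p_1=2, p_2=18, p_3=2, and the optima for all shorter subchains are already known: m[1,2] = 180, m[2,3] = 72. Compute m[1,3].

m[1,3] = min over k∈[1,2] of m[1,k]+m[k+1,3]+p_{0}·p_k·p_{3}.
k=1: 0 + 72 + 5·2·2 = 92; k=2: 180 + 0 + 5·18·2 = 360.
Minimum: 92 at k=1.

92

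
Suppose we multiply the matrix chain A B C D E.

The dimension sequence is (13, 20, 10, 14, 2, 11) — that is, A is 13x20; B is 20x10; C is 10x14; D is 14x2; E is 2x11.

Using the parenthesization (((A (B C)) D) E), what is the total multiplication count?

(B C): 20×10 by 10×14 → 20×14, cost 20·10·14 = 2800
(A (B C)): 13×20 by 20×14 → 13×14, cost 13·20·14 = 3640; cumulative 6440
((A (B C)) D): 13×14 by 14×2 → 13×2, cost 13·14·2 = 364; cumulative 6804
(((A (B C)) D) E): 13×2 by 2×11 → 13×11, cost 13·2·11 = 286; cumulative 7090
Total: 7090 scalar multiplications.

7090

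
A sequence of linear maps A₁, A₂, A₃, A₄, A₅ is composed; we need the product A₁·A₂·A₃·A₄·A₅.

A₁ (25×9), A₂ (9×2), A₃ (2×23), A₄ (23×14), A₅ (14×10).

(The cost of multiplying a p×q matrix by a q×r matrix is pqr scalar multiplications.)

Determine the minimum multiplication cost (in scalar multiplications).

Adjacent pairs: A₁A₂ = 25·9·2 = 450; A₂A₃ = 9·2·23 = 414; A₃A₄ = 2·23·14 = 644; A₄A₅ = 23·14·10 = 3220.
Length 3: A₁..A₃: k=1: 0+414+25·9·23=5589; k=2: 450+0+25·2·23=1600 → min 1600 | A₂..A₄: k=2: 0+644+9·2·14=896; k=3: 414+0+9·23·14=3312 → min 896 | A₃..A₅: k=3: 0+3220+2·23·10=3680; k=4: 644+0+2·14·10=924 → min 924.
Length 4: A₁..A₄: k=1: 0+896+25·9·14=4046; k=2: 450+644+25·2·14=1794; k=3: 1600+0+25·23·14=9650 → min 1794 | A₂..A₅: k=2: 0+924+9·2·10=1104; k=3: 414+3220+9·23·10=5704; k=4: 896+0+9·14·10=2156 → min 1104.
Length 5: A₁..A₅: k=1: 0+1104+25·9·10=3354; k=2: 450+924+25·2·10=1874; k=3: 1600+3220+25·23·10=10570; k=4: 1794+0+25·14·10=5294 → min 1874.
Optimal order: ((A₁·A₂)·((A₃·A₄)·A₅)) with cost 1874.

1874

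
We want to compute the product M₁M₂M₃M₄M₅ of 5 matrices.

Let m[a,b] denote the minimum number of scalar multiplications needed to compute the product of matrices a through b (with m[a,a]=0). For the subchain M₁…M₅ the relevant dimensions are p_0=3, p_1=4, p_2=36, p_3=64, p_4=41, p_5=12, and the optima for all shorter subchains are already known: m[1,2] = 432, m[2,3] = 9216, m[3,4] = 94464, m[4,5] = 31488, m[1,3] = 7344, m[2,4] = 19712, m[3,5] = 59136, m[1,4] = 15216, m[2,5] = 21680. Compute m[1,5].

m[1,5] = min over k∈[1,4] of m[1,k]+m[k+1,5]+p_{0}·p_k·p_{5}.
k=1: 0 + 21680 + 3·4·12 = 21824; k=2: 432 + 59136 + 3·36·12 = 60864; k=3: 7344 + 31488 + 3·64·12 = 41136; k=4: 15216 + 0 + 3·41·12 = 16692.
Minimum: 16692 at k=4.

16692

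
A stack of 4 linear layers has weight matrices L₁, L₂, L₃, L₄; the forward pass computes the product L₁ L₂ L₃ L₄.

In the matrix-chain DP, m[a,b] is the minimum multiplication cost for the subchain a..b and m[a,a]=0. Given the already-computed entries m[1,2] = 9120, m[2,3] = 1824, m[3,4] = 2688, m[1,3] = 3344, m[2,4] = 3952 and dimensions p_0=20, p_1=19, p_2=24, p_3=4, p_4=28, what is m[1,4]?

5584

m[1,4] = min over k∈[1,3] of m[1,k]+m[k+1,4]+p_{0}·p_k·p_{4}.
k=1: 0 + 3952 + 20·19·28 = 14592; k=2: 9120 + 2688 + 20·24·28 = 25248; k=3: 3344 + 0 + 20·4·28 = 5584.
Minimum: 5584 at k=3.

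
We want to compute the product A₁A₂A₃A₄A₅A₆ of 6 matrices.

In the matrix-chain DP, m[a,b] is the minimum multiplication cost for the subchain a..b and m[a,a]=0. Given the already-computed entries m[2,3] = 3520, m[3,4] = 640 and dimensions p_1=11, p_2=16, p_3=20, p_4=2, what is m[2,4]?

m[2,4] = min over k∈[2,3] of m[2,k]+m[k+1,4]+p_{1}·p_k·p_{4}.
k=2: 0 + 640 + 11·16·2 = 992; k=3: 3520 + 0 + 11·20·2 = 3960.
Minimum: 992 at k=2.

992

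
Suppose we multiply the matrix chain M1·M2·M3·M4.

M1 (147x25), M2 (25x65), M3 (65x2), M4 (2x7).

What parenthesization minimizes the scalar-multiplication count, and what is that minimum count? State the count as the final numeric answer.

12658

Adjacent pairs: M1M2 = 147·25·65 = 238875; M2M3 = 25·65·2 = 3250; M3M4 = 65·2·7 = 910.
Length 3: M1..M3: k=1: 0+3250+147·25·2=10600; k=2: 238875+0+147·65·2=257985 → min 10600 | M2..M4: k=2: 0+910+25·65·7=12285; k=3: 3250+0+25·2·7=3600 → min 3600.
Length 4: M1..M4: k=1: 0+3600+147·25·7=29325; k=2: 238875+910+147·65·7=306670; k=3: 10600+0+147·2·7=12658 → min 12658.
Optimal parenthesization: ((M1·(M2·M3))·M4) with cost 12658.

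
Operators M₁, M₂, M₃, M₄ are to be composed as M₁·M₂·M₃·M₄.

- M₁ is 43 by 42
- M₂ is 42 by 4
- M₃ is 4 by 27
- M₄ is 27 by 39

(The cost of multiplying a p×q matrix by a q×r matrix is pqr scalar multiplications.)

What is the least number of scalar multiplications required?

18144

Adjacent pairs: M₁M₂ = 43·42·4 = 7224; M₂M₃ = 42·4·27 = 4536; M₃M₄ = 4·27·39 = 4212.
Length 3: M₁..M₃: k=1: 0+4536+43·42·27=53298; k=2: 7224+0+43·4·27=11868 → min 11868 | M₂..M₄: k=2: 0+4212+42·4·39=10764; k=3: 4536+0+42·27·39=48762 → min 10764.
Length 4: M₁..M₄: k=1: 0+10764+43·42·39=81198; k=2: 7224+4212+43·4·39=18144; k=3: 11868+0+43·27·39=57147 → min 18144.
Optimal order: ((M₁·M₂)·(M₃·M₄)) with cost 18144.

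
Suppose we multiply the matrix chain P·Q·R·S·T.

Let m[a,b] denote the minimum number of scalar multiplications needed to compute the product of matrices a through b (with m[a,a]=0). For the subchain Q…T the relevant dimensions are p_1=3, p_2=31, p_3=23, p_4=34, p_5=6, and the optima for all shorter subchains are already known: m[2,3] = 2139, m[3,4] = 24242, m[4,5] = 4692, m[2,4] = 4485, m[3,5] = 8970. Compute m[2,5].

m[2,5] = min over k∈[2,4] of m[2,k]+m[k+1,5]+p_{1}·p_k·p_{5}.
k=2: 0 + 8970 + 3·31·6 = 9528; k=3: 2139 + 4692 + 3·23·6 = 7245; k=4: 4485 + 0 + 3·34·6 = 5097.
Minimum: 5097 at k=4.

5097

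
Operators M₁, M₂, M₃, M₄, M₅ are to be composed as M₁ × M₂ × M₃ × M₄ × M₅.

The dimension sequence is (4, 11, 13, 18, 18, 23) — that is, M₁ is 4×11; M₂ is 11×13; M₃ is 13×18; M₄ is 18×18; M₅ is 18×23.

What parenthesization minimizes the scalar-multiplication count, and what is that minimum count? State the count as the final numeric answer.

Adjacent pairs: M₁M₂ = 4·11·13 = 572; M₂M₃ = 11·13·18 = 2574; M₃M₄ = 13·18·18 = 4212; M₄M₅ = 18·18·23 = 7452.
Length 3: M₁..M₃: k=1: 0+2574+4·11·18=3366; k=2: 572+0+4·13·18=1508 → min 1508 | M₂..M₄: k=2: 0+4212+11·13·18=6786; k=3: 2574+0+11·18·18=6138 → min 6138 | M₃..M₅: k=3: 0+7452+13·18·23=12834; k=4: 4212+0+13·18·23=9594 → min 9594.
Length 4: M₁..M₄: k=1: 0+6138+4·11·18=6930; k=2: 572+4212+4·13·18=5720; k=3: 1508+0+4·18·18=2804 → min 2804 | M₂..M₅: k=2: 0+9594+11·13·23=12883; k=3: 2574+7452+11·18·23=14580; k=4: 6138+0+11·18·23=10692 → min 10692.
Length 5: M₁..M₅: k=1: 0+10692+4·11·23=11704; k=2: 572+9594+4·13·23=11362; k=3: 1508+7452+4·18·23=10616; k=4: 2804+0+4·18·23=4460 → min 4460.
Optimal parenthesization: ((((M₁ × M₂) × M₃) × M₄) × M₅) with cost 4460.

4460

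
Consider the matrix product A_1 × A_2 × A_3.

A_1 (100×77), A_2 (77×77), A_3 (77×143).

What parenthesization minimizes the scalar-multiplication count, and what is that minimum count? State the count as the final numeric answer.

(A_1 × (A_2 × A_3)): cost 1948947.
((A_1 × A_2) × A_3): cost 1694000.
Optimal: ((A_1 × A_2) × A_3) with cost 1694000.

1694000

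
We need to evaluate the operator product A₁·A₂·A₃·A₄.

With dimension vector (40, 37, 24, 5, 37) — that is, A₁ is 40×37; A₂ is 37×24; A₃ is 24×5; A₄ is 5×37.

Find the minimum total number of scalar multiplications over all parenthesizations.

Adjacent pairs: A₁A₂ = 40·37·24 = 35520; A₂A₃ = 37·24·5 = 4440; A₃A₄ = 24·5·37 = 4440.
Length 3: A₁..A₃: k=1: 0+4440+40·37·5=11840; k=2: 35520+0+40·24·5=40320 → min 11840 | A₂..A₄: k=2: 0+4440+37·24·37=37296; k=3: 4440+0+37·5·37=11285 → min 11285.
Length 4: A₁..A₄: k=1: 0+11285+40·37·37=66045; k=2: 35520+4440+40·24·37=75480; k=3: 11840+0+40·5·37=19240 → min 19240.
Optimal order: ((A₁·(A₂·A₃))·A₄) with cost 19240.

19240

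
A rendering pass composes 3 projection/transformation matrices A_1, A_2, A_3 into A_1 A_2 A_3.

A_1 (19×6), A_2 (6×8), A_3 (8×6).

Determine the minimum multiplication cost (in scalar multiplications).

972

Order (A_1 (A_2 A_3)): (A_2 A_3): 6×8 by 8×6 → 6×6, cost 6·8·6 = 288; (A_1 (A_2 A_3)): 19×6 by 6×6 → 19×6, cost 19·6·6 = 684; cumulative 972. Total 972.
Order ((A_1 A_2) A_3): (A_1 A_2): 19×6 by 6×8 → 19×8, cost 19·6·8 = 912; ((A_1 A_2) A_3): 19×8 by 8×6 → 19×6, cost 19·8·6 = 912; cumulative 1824. Total 1824.
Minimum: 972.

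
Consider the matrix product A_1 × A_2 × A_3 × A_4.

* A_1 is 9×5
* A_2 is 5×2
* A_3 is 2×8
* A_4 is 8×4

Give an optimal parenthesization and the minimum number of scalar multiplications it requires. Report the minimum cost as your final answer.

226

Adjacent pairs: A_1A_2 = 9·5·2 = 90; A_2A_3 = 5·2·8 = 80; A_3A_4 = 2·8·4 = 64.
Length 3: A_1..A_3: k=1: 0+80+9·5·8=440; k=2: 90+0+9·2·8=234 → min 234 | A_2..A_4: k=2: 0+64+5·2·4=104; k=3: 80+0+5·8·4=240 → min 104.
Length 4: A_1..A_4: k=1: 0+104+9·5·4=284; k=2: 90+64+9·2·4=226; k=3: 234+0+9·8·4=522 → min 226.
Optimal parenthesization: ((A_1 × A_2) × (A_3 × A_4)) with cost 226.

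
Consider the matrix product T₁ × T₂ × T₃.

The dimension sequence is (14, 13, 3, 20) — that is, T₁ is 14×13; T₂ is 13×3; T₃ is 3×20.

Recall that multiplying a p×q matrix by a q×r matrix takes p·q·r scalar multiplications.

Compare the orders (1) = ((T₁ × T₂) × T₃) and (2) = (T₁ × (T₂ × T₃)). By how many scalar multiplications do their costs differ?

3034

Order (1) = ((T₁ × T₂) × T₃): (T₁ × T₂): 14×13 by 13×3 → 14×3, cost 14·13·3 = 546; ((T₁ × T₂) × T₃): 14×3 by 3×20 → 14×20, cost 14·3·20 = 840; cumulative 1386. Total 1386.
Order (2) = (T₁ × (T₂ × T₃)): (T₂ × T₃): 13×3 by 3×20 → 13×20, cost 13·3·20 = 780; (T₁ × (T₂ × T₃)): 14×13 by 13×20 → 14×20, cost 14·13·20 = 3640; cumulative 4420. Total 4420.
Difference: |1386 − 4420| = 3034.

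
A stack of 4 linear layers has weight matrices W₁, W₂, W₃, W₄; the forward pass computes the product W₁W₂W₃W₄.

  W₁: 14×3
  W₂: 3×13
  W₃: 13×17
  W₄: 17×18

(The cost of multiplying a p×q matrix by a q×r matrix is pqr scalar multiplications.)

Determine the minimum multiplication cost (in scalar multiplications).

2337

Adjacent pairs: W₁W₂ = 14·3·13 = 546; W₂W₃ = 3·13·17 = 663; W₃W₄ = 13·17·18 = 3978.
Length 3: W₁..W₃: k=1: 0+663+14·3·17=1377; k=2: 546+0+14·13·17=3640 → min 1377 | W₂..W₄: k=2: 0+3978+3·13·18=4680; k=3: 663+0+3·17·18=1581 → min 1581.
Length 4: W₁..W₄: k=1: 0+1581+14·3·18=2337; k=2: 546+3978+14·13·18=7800; k=3: 1377+0+14·17·18=5661 → min 2337.
Optimal order: (W₁((W₂W₃)W₄)) with cost 2337.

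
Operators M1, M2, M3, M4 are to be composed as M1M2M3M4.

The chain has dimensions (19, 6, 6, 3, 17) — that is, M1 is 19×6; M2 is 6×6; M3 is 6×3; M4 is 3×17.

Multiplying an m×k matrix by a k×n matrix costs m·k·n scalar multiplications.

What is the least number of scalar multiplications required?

Adjacent pairs: M1M2 = 19·6·6 = 684; M2M3 = 6·6·3 = 108; M3M4 = 6·3·17 = 306.
Length 3: M1..M3: k=1: 0+108+19·6·3=450; k=2: 684+0+19·6·3=1026 → min 450 | M2..M4: k=2: 0+306+6·6·17=918; k=3: 108+0+6·3·17=414 → min 414.
Length 4: M1..M4: k=1: 0+414+19·6·17=2352; k=2: 684+306+19·6·17=2928; k=3: 450+0+19·3·17=1419 → min 1419.
Optimal order: ((M1(M2M3))M4) with cost 1419.

1419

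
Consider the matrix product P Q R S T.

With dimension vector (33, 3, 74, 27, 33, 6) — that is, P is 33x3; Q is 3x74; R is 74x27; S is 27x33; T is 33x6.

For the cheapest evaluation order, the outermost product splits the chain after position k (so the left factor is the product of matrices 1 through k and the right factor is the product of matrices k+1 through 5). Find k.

1

Adjacent pairs: PQ = 33·3·74 = 7326; QR = 3·74·27 = 5994; RS = 74·27·33 = 65934; ST = 27·33·6 = 5346.
Length 3: P..R: k=1: 0+5994+33·3·27=8667; k=2: 7326+0+33·74·27=73260 → min 8667 | Q..S: k=2: 0+65934+3·74·33=73260; k=3: 5994+0+3·27·33=8667 → min 8667 | R..T: k=3: 0+5346+74·27·6=17334; k=4: 65934+0+74·33·6=80586 → min 17334.
Length 4: P..S: k=1: 0+8667+33·3·33=11934; k=2: 7326+65934+33·74·33=153846; k=3: 8667+0+33·27·33=38070 → min 11934 | Q..T: k=2: 0+17334+3·74·6=18666; k=3: 5994+5346+3·27·6=11826; k=4: 8667+0+3·33·6=9261 → min 9261.
Top-level splits: k=1: (P..P)·(Q..T) → 0+9261+33·3·6 = 9855; k=2: (P..Q)·(R..T) → 7326+17334+33·74·6 = 39312; k=3: (P..R)·(S..T) → 8667+5346+33·27·6 = 19359; k=4: (P..S)·(T..T) → 11934+0+33·33·6 = 18468.
Best split is after P, i.e. k = 1.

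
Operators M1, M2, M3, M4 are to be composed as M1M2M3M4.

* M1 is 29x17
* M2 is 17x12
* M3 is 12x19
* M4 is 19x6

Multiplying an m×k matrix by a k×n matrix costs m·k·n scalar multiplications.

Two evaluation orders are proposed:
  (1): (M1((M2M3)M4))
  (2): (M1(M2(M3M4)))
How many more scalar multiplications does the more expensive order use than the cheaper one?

3222

Order (1) = (M1((M2M3)M4)): (M2M3): 17×12 by 12×19 → 17×19, cost 17·12·19 = 3876; ((M2M3)M4): 17×19 by 19×6 → 17×6, cost 17·19·6 = 1938; cumulative 5814; (M1((M2M3)M4)): 29×17 by 17×6 → 29×6, cost 29·17·6 = 2958; cumulative 8772. Total 8772.
Order (2) = (M1(M2(M3M4))): (M3M4): 12×19 by 19×6 → 12×6, cost 12·19·6 = 1368; (M2(M3M4)): 17×12 by 12×6 → 17×6, cost 17·12·6 = 1224; cumulative 2592; (M1(M2(M3M4))): 29×17 by 17×6 → 29×6, cost 29·17·6 = 2958; cumulative 5550. Total 5550.
Difference: |8772 − 5550| = 3222.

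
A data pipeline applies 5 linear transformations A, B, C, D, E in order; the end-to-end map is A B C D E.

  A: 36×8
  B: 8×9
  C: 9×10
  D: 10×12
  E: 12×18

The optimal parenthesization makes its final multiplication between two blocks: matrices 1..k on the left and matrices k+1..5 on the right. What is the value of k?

1

Adjacent pairs: AB = 36·8·9 = 2592; BC = 8·9·10 = 720; CD = 9·10·12 = 1080; DE = 10·12·18 = 2160.
Length 3: A..C: k=1: 0+720+36·8·10=3600; k=2: 2592+0+36·9·10=5832 → min 3600 | B..D: k=2: 0+1080+8·9·12=1944; k=3: 720+0+8·10·12=1680 → min 1680 | C..E: k=3: 0+2160+9·10·18=3780; k=4: 1080+0+9·12·18=3024 → min 3024.
Length 4: A..D: k=1: 0+1680+36·8·12=5136; k=2: 2592+1080+36·9·12=7560; k=3: 3600+0+36·10·12=7920 → min 5136 | B..E: k=2: 0+3024+8·9·18=4320; k=3: 720+2160+8·10·18=4320; k=4: 1680+0+8·12·18=3408 → min 3408.
Top-level splits: k=1: (A..A)·(B..E) → 0+3408+36·8·18 = 8592; k=2: (A..B)·(C..E) → 2592+3024+36·9·18 = 11448; k=3: (A..C)·(D..E) → 3600+2160+36·10·18 = 12240; k=4: (A..D)·(E..E) → 5136+0+36·12·18 = 12912.
Best split is after A, i.e. k = 1.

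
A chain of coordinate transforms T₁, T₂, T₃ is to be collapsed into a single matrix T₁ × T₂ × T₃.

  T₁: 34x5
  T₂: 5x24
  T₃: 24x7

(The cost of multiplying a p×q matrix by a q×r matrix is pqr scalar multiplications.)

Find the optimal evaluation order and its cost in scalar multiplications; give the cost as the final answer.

(T₁ × (T₂ × T₃)): cost 2030.
((T₁ × T₂) × T₃): cost 9792.
Optimal: (T₁ × (T₂ × T₃)) with cost 2030.

2030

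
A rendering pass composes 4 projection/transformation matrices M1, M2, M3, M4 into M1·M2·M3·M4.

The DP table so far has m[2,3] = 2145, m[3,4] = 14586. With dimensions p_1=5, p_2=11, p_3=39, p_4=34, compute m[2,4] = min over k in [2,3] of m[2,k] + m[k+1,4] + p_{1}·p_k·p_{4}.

m[2,4] = min over k∈[2,3] of m[2,k]+m[k+1,4]+p_{1}·p_k·p_{4}.
k=2: 0 + 14586 + 5·11·34 = 16456; k=3: 2145 + 0 + 5·39·34 = 8775.
Minimum: 8775 at k=3.

8775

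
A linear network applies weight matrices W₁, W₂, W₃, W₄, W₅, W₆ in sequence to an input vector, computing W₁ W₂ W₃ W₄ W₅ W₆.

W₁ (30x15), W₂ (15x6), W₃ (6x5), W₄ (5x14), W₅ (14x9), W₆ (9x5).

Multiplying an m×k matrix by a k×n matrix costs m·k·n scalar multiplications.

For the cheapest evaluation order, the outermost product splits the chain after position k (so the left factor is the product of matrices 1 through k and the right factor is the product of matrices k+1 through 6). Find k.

1

Adjacent pairs: W₁W₂ = 30·15·6 = 2700; W₂W₃ = 15·6·5 = 450; W₃W₄ = 6·5·14 = 420; W₄W₅ = 5·14·9 = 630; W₅W₆ = 14·9·5 = 630.
Length 3: W₁..W₃: k=1: 0+450+30·15·5=2700; k=2: 2700+0+30·6·5=3600 → min 2700 | W₂..W₄: k=2: 0+420+15·6·14=1680; k=3: 450+0+15·5·14=1500 → min 1500 | W₃..W₅: k=3: 0+630+6·5·9=900; k=4: 420+0+6·14·9=1176 → min 900 | W₄..W₆: k=4: 0+630+5·14·5=980; k=5: 630+0+5·9·5=855 → min 855.
Length 4: W₁..W₄: k=1: 0+1500+30·15·14=7800; k=2: 2700+420+30·6·14=5640; k=3: 2700+0+30·5·14=4800 → min 4800 | W₂..W₅: k=2: 0+900+15·6·9=1710; k=3: 450+630+15·5·9=1755; k=4: 1500+0+15·14·9=3390 → min 1710 | W₃..W₆: k=3: 0+855+6·5·5=1005; k=4: 420+630+6·14·5=1470; k=5: 900+0+6·9·5=1170 → min 1005.
Length 5: W₁..W₅: k=1: 0+1710+30·15·9=5760; k=2: 2700+900+30·6·9=5220; k=3: 2700+630+30·5·9=4680; k=4: 4800+0+30·14·9=8580 → min 4680 | W₂..W₆: k=2: 0+1005+15·6·5=1455; k=3: 450+855+15·5·5=1680; k=4: 1500+630+15·14·5=3180; k=5: 1710+0+15·9·5=2385 → min 1455.
Top-level splits: k=1: (W₁..W₁)·(W₂..W₆) → 0+1455+30·15·5 = 3705; k=2: (W₁..W₂)·(W₃..W₆) → 2700+1005+30·6·5 = 4605; k=3: (W₁..W₃)·(W₄..W₆) → 2700+855+30·5·5 = 4305; k=4: (W₁..W₄)·(W₅..W₆) → 4800+630+30·14·5 = 7530; k=5: (W₁..W₅)·(W₆..W₆) → 4680+0+30·9·5 = 6030.
Best split is after W₁, i.e. k = 1.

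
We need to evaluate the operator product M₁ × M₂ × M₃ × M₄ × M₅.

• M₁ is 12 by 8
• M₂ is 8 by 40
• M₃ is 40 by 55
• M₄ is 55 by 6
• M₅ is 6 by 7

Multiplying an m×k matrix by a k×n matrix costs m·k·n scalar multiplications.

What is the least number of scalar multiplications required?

16128

Adjacent pairs: M₁M₂ = 12·8·40 = 3840; M₂M₃ = 8·40·55 = 17600; M₃M₄ = 40·55·6 = 13200; M₄M₅ = 55·6·7 = 2310.
Length 3: M₁..M₃: k=1: 0+17600+12·8·55=22880; k=2: 3840+0+12·40·55=30240 → min 22880 | M₂..M₄: k=2: 0+13200+8·40·6=15120; k=3: 17600+0+8·55·6=20240 → min 15120 | M₃..M₅: k=3: 0+2310+40·55·7=17710; k=4: 13200+0+40·6·7=14880 → min 14880.
Length 4: M₁..M₄: k=1: 0+15120+12·8·6=15696; k=2: 3840+13200+12·40·6=19920; k=3: 22880+0+12·55·6=26840 → min 15696 | M₂..M₅: k=2: 0+14880+8·40·7=17120; k=3: 17600+2310+8·55·7=22990; k=4: 15120+0+8·6·7=15456 → min 15456.
Length 5: M₁..M₅: k=1: 0+15456+12·8·7=16128; k=2: 3840+14880+12·40·7=22080; k=3: 22880+2310+12·55·7=29810; k=4: 15696+0+12·6·7=16200 → min 16128.
Optimal order: (M₁ × ((M₂ × (M₃ × M₄)) × M₅)) with cost 16128.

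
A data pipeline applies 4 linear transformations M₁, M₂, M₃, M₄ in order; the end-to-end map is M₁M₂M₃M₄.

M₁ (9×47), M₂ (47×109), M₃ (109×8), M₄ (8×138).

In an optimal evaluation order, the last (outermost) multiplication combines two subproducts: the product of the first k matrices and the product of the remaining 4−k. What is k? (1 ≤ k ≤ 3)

3

Adjacent pairs: M₁M₂ = 9·47·109 = 46107; M₂M₃ = 47·109·8 = 40984; M₃M₄ = 109·8·138 = 120336.
Length 3: M₁..M₃: k=1: 0+40984+9·47·8=44368; k=2: 46107+0+9·109·8=53955 → min 44368 | M₂..M₄: k=2: 0+120336+47·109·138=827310; k=3: 40984+0+47·8·138=92872 → min 92872.
Top-level splits: k=1: (M₁..M₁)·(M₂..M₄) → 0+92872+9·47·138 = 151246; k=2: (M₁..M₂)·(M₃..M₄) → 46107+120336+9·109·138 = 301821; k=3: (M₁..M₃)·(M₄..M₄) → 44368+0+9·8·138 = 54304.
Best split is after M₃, i.e. k = 3.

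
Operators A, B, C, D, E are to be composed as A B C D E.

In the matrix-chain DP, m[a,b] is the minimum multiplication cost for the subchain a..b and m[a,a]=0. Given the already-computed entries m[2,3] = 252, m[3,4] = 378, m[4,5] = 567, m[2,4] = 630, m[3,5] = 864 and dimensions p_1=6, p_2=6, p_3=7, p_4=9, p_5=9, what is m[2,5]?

m[2,5] = min over k∈[2,4] of m[2,k]+m[k+1,5]+p_{1}·p_k·p_{5}.
k=2: 0 + 864 + 6·6·9 = 1188; k=3: 252 + 567 + 6·7·9 = 1197; k=4: 630 + 0 + 6·9·9 = 1116.
Minimum: 1116 at k=4.

1116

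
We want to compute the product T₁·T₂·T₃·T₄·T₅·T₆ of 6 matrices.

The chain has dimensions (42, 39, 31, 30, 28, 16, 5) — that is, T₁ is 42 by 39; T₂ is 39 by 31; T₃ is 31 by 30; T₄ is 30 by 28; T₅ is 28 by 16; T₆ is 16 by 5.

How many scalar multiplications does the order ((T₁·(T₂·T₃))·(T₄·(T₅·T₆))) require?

(T₂·T₃): 39×31 by 31×30 → 39×30, cost 39·31·30 = 36270
(T₁·(T₂·T₃)): 42×39 by 39×30 → 42×30, cost 42·39·30 = 49140; cumulative 85410
(T₅·T₆): 28×16 by 16×5 → 28×5, cost 28·16·5 = 2240
(T₄·(T₅·T₆)): 30×28 by 28×5 → 30×5, cost 30·28·5 = 4200; cumulative 6440
((T₁·(T₂·T₃))·(T₄·(T₅·T₆))): 42×30 by 30×5 → 42×5, cost 42·30·5 = 6300; cumulative 98150
Total: 98150 scalar multiplications.

98150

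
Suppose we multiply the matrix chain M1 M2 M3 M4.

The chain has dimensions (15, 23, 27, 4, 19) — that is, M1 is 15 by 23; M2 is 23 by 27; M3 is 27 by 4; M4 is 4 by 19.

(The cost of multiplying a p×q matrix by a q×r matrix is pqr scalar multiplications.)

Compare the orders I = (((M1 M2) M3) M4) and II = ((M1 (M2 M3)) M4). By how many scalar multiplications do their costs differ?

7071

Order I = (((M1 M2) M3) M4): (M1 M2): 15×23 by 23×27 → 15×27, cost 15·23·27 = 9315; ((M1 M2) M3): 15×27 by 27×4 → 15×4, cost 15·27·4 = 1620; cumulative 10935; (((M1 M2) M3) M4): 15×4 by 4×19 → 15×19, cost 15·4·19 = 1140; cumulative 12075. Total 12075.
Order II = ((M1 (M2 M3)) M4): (M2 M3): 23×27 by 27×4 → 23×4, cost 23·27·4 = 2484; (M1 (M2 M3)): 15×23 by 23×4 → 15×4, cost 15·23·4 = 1380; cumulative 3864; ((M1 (M2 M3)) M4): 15×4 by 4×19 → 15×19, cost 15·4·19 = 1140; cumulative 5004. Total 5004.
Difference: |12075 − 5004| = 7071.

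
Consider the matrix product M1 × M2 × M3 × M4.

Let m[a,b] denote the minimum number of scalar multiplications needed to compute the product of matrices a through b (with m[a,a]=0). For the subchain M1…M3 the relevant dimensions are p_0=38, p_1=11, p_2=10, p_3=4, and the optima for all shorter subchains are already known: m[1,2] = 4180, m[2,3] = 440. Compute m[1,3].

m[1,3] = min over k∈[1,2] of m[1,k]+m[k+1,3]+p_{0}·p_k·p_{3}.
k=1: 0 + 440 + 38·11·4 = 2112; k=2: 4180 + 0 + 38·10·4 = 5700.
Minimum: 2112 at k=1.

2112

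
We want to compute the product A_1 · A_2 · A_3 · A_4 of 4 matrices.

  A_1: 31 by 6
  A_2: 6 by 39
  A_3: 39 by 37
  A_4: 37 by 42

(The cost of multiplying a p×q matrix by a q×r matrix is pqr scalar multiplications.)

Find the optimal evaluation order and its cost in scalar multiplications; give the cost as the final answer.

25794

Adjacent pairs: A_1A_2 = 31·6·39 = 7254; A_2A_3 = 6·39·37 = 8658; A_3A_4 = 39·37·42 = 60606.
Length 3: A_1..A_3: k=1: 0+8658+31·6·37=15540; k=2: 7254+0+31·39·37=51987 → min 15540 | A_2..A_4: k=2: 0+60606+6·39·42=70434; k=3: 8658+0+6·37·42=17982 → min 17982.
Length 4: A_1..A_4: k=1: 0+17982+31·6·42=25794; k=2: 7254+60606+31·39·42=118638; k=3: 15540+0+31·37·42=63714 → min 25794.
Optimal parenthesization: (A_1 · ((A_2 · A_3) · A_4)) with cost 25794.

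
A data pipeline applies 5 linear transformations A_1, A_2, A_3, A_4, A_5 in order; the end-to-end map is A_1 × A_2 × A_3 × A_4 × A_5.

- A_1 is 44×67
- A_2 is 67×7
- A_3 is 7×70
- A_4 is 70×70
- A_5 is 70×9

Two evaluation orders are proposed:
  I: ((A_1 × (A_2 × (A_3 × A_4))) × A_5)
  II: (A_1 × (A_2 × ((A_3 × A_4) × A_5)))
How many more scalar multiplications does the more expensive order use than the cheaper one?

Order I = ((A_1 × (A_2 × (A_3 × A_4))) × A_5): (A_3 × A_4): 7×70 by 70×70 → 7×70, cost 7·70·70 = 34300; (A_2 × (A_3 × A_4)): 67×7 by 7×70 → 67×70, cost 67·7·70 = 32830; cumulative 67130; (A_1 × (A_2 × (A_3 × A_4))): 44×67 by 67×70 → 44×70, cost 44·67·70 = 206360; cumulative 273490; ((A_1 × (A_2 × (A_3 × A_4))) × A_5): 44×70 by 70×9 → 44×9, cost 44·70·9 = 27720; cumulative 301210. Total 301210.
Order II = (A_1 × (A_2 × ((A_3 × A_4) × A_5))): (A_3 × A_4): 7×70 by 70×70 → 7×70, cost 7·70·70 = 34300; ((A_3 × A_4) × A_5): 7×70 by 70×9 → 7×9, cost 7·70·9 = 4410; cumulative 38710; (A_2 × ((A_3 × A_4) × A_5)): 67×7 by 7×9 → 67×9, cost 67·7·9 = 4221; cumulative 42931; (A_1 × (A_2 × ((A_3 × A_4) × A_5))): 44×67 by 67×9 → 44×9, cost 44·67·9 = 26532; cumulative 69463. Total 69463.
Difference: |301210 − 69463| = 231747.

231747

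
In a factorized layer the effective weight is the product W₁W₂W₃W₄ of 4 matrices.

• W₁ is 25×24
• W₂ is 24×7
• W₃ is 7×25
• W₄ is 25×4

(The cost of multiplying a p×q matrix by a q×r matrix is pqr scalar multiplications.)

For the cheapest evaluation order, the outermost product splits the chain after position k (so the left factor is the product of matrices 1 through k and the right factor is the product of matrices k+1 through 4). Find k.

1

Adjacent pairs: W₁W₂ = 25·24·7 = 4200; W₂W₃ = 24·7·25 = 4200; W₃W₄ = 7·25·4 = 700.
Length 3: W₁..W₃: k=1: 0+4200+25·24·25=19200; k=2: 4200+0+25·7·25=8575 → min 8575 | W₂..W₄: k=2: 0+700+24·7·4=1372; k=3: 4200+0+24·25·4=6600 → min 1372.
Top-level splits: k=1: (W₁..W₁)·(W₂..W₄) → 0+1372+25·24·4 = 3772; k=2: (W₁..W₂)·(W₃..W₄) → 4200+700+25·7·4 = 5600; k=3: (W₁..W₃)·(W₄..W₄) → 8575+0+25·25·4 = 11075.
Best split is after W₁, i.e. k = 1.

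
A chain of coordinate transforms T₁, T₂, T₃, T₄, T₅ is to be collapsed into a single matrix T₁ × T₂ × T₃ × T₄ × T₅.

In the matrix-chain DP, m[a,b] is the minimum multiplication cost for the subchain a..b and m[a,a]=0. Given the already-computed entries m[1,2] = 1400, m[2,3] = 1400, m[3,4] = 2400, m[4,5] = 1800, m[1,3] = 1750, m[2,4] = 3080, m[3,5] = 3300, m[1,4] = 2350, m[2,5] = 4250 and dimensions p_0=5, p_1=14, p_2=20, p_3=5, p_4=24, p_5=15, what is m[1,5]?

3925

m[1,5] = min over k∈[1,4] of m[1,k]+m[k+1,5]+p_{0}·p_k·p_{5}.
k=1: 0 + 4250 + 5·14·15 = 5300; k=2: 1400 + 3300 + 5·20·15 = 6200; k=3: 1750 + 1800 + 5·5·15 = 3925; k=4: 2350 + 0 + 5·24·15 = 4150.
Minimum: 3925 at k=3.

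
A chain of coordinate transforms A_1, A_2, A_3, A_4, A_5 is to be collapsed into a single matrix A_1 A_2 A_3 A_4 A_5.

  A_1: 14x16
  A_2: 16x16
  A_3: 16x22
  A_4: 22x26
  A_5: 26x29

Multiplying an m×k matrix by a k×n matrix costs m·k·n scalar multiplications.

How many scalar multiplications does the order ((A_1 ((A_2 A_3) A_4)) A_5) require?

(A_2 A_3): 16×16 by 16×22 → 16×22, cost 16·16·22 = 5632
((A_2 A_3) A_4): 16×22 by 22×26 → 16×26, cost 16·22·26 = 9152; cumulative 14784
(A_1 ((A_2 A_3) A_4)): 14×16 by 16×26 → 14×26, cost 14·16·26 = 5824; cumulative 20608
((A_1 ((A_2 A_3) A_4)) A_5): 14×26 by 26×29 → 14×29, cost 14·26·29 = 10556; cumulative 31164
Total: 31164 scalar multiplications.

31164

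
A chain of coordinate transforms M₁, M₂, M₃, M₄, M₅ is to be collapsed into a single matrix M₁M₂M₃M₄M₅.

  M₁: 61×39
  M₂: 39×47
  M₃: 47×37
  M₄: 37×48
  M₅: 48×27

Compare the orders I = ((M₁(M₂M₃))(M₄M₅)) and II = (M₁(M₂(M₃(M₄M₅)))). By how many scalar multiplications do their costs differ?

Order I = ((M₁(M₂M₃))(M₄M₅)): (M₂M₃): 39×47 by 47×37 → 39×37, cost 39·47·37 = 67821; (M₁(M₂M₃)): 61×39 by 39×37 → 61×37, cost 61·39·37 = 88023; cumulative 155844; (M₄M₅): 37×48 by 48×27 → 37×27, cost 37·48·27 = 47952; ((M₁(M₂M₃))(M₄M₅)): 61×37 by 37×27 → 61×27, cost 61·37·27 = 60939; cumulative 264735. Total 264735.
Order II = (M₁(M₂(M₃(M₄M₅)))): (M₄M₅): 37×48 by 48×27 → 37×27, cost 37·48·27 = 47952; (M₃(M₄M₅)): 47×37 by 37×27 → 47×27, cost 47·37·27 = 46953; cumulative 94905; (M₂(M₃(M₄M₅))): 39×47 by 47×27 → 39×27, cost 39·47·27 = 49491; cumulative 144396; (M₁(M₂(M₃(M₄M₅)))): 61×39 by 39×27 → 61×27, cost 61·39·27 = 64233; cumulative 208629. Total 208629.
Difference: |264735 − 208629| = 56106.

56106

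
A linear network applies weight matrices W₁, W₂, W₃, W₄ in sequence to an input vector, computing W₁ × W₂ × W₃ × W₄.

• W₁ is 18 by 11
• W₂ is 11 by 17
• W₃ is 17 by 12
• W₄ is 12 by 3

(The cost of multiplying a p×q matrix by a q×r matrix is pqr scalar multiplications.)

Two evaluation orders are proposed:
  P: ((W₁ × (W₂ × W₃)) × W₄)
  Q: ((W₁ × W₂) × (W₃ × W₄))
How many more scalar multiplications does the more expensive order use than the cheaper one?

Order P = ((W₁ × (W₂ × W₃)) × W₄): (W₂ × W₃): 11×17 by 17×12 → 11×12, cost 11·17·12 = 2244; (W₁ × (W₂ × W₃)): 18×11 by 11×12 → 18×12, cost 18·11·12 = 2376; cumulative 4620; ((W₁ × (W₂ × W₃)) × W₄): 18×12 by 12×3 → 18×3, cost 18·12·3 = 648; cumulative 5268. Total 5268.
Order Q = ((W₁ × W₂) × (W₃ × W₄)): (W₁ × W₂): 18×11 by 11×17 → 18×17, cost 18·11·17 = 3366; (W₃ × W₄): 17×12 by 12×3 → 17×3, cost 17·12·3 = 612; ((W₁ × W₂) × (W₃ × W₄)): 18×17 by 17×3 → 18×3, cost 18·17·3 = 918; cumulative 4896. Total 4896.
Difference: |5268 − 4896| = 372.

372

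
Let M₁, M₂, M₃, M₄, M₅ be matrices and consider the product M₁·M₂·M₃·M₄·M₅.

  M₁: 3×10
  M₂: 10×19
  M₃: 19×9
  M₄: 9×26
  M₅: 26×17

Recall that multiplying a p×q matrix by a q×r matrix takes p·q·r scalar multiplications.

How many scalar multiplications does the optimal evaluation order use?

3111

Adjacent pairs: M₁M₂ = 3·10·19 = 570; M₂M₃ = 10·19·9 = 1710; M₃M₄ = 19·9·26 = 4446; M₄M₅ = 9·26·17 = 3978.
Length 3: M₁..M₃: k=1: 0+1710+3·10·9=1980; k=2: 570+0+3·19·9=1083 → min 1083 | M₂..M₄: k=2: 0+4446+10·19·26=9386; k=3: 1710+0+10·9·26=4050 → min 4050 | M₃..M₅: k=3: 0+3978+19·9·17=6885; k=4: 4446+0+19·26·17=12844 → min 6885.
Length 4: M₁..M₄: k=1: 0+4050+3·10·26=4830; k=2: 570+4446+3·19·26=6498; k=3: 1083+0+3·9·26=1785 → min 1785 | M₂..M₅: k=2: 0+6885+10·19·17=10115; k=3: 1710+3978+10·9·17=7218; k=4: 4050+0+10·26·17=8470 → min 7218.
Length 5: M₁..M₅: k=1: 0+7218+3·10·17=7728; k=2: 570+6885+3·19·17=8424; k=3: 1083+3978+3·9·17=5520; k=4: 1785+0+3·26·17=3111 → min 3111.
Optimal order: ((((M₁·M₂)·M₃)·M₄)·M₅) with cost 3111.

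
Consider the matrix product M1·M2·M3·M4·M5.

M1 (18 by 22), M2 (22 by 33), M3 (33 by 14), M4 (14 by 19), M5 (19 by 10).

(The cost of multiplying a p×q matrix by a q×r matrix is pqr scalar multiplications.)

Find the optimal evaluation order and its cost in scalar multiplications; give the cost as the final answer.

Adjacent pairs: M1M2 = 18·22·33 = 13068; M2M3 = 22·33·14 = 10164; M3M4 = 33·14·19 = 8778; M4M5 = 14·19·10 = 2660.
Length 3: M1..M3: k=1: 0+10164+18·22·14=15708; k=2: 13068+0+18·33·14=21384 → min 15708 | M2..M4: k=2: 0+8778+22·33·19=22572; k=3: 10164+0+22·14·19=16016 → min 16016 | M3..M5: k=3: 0+2660+33·14·10=7280; k=4: 8778+0+33·19·10=15048 → min 7280.
Length 4: M1..M4: k=1: 0+16016+18·22·19=23540; k=2: 13068+8778+18·33·19=33132; k=3: 15708+0+18·14·19=20496 → min 20496 | M2..M5: k=2: 0+7280+22·33·10=14540; k=3: 10164+2660+22·14·10=15904; k=4: 16016+0+22·19·10=20196 → min 14540.
Length 5: M1..M5: k=1: 0+14540+18·22·10=18500; k=2: 13068+7280+18·33·10=26288; k=3: 15708+2660+18·14·10=20888; k=4: 20496+0+18·19·10=23916 → min 18500.
Optimal parenthesization: (M1·(M2·(M3·(M4·M5)))) with cost 18500.

18500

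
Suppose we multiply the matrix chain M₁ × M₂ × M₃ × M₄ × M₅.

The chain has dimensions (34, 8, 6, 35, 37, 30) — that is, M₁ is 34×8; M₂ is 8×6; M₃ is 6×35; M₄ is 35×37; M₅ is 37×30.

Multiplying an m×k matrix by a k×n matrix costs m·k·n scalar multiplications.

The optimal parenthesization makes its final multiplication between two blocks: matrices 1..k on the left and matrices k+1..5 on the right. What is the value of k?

2

Adjacent pairs: M₁M₂ = 34·8·6 = 1632; M₂M₃ = 8·6·35 = 1680; M₃M₄ = 6·35·37 = 7770; M₄M₅ = 35·37·30 = 38850.
Length 3: M₁..M₃: k=1: 0+1680+34·8·35=11200; k=2: 1632+0+34·6·35=8772 → min 8772 | M₂..M₄: k=2: 0+7770+8·6·37=9546; k=3: 1680+0+8·35·37=12040 → min 9546 | M₃..M₅: k=3: 0+38850+6·35·30=45150; k=4: 7770+0+6·37·30=14430 → min 14430.
Length 4: M₁..M₄: k=1: 0+9546+34·8·37=19610; k=2: 1632+7770+34·6·37=16950; k=3: 8772+0+34·35·37=52802 → min 16950 | M₂..M₅: k=2: 0+14430+8·6·30=15870; k=3: 1680+38850+8·35·30=48930; k=4: 9546+0+8·37·30=18426 → min 15870.
Top-level splits: k=1: (M₁..M₁)·(M₂..M₅) → 0+15870+34·8·30 = 24030; k=2: (M₁..M₂)·(M₃..M₅) → 1632+14430+34·6·30 = 22182; k=3: (M₁..M₃)·(M₄..M₅) → 8772+38850+34·35·30 = 83322; k=4: (M₁..M₄)·(M₅..M₅) → 16950+0+34·37·30 = 54690.
Best split is after M₂, i.e. k = 2.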